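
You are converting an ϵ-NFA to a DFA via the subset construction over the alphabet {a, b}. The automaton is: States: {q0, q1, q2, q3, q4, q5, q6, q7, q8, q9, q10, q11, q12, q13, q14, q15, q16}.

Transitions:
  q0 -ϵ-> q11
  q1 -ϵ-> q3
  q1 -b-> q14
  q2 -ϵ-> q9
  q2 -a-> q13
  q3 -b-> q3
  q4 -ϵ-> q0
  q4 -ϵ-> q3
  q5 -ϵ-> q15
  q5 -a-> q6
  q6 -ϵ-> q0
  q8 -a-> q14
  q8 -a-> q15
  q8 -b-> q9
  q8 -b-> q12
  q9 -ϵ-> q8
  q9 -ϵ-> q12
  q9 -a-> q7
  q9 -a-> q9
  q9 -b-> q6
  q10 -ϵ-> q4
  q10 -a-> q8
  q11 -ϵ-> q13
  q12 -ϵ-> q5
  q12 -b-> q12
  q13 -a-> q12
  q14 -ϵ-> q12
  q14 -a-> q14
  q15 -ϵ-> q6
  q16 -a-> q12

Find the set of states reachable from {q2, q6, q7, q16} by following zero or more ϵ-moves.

{q0, q2, q5, q6, q7, q8, q9, q11, q12, q13, q15, q16}

Start with {q2, q6, q7, q16}.
From q2 via ϵ: add q9.
From q6 via ϵ: add q0.
From q0 via ϵ: add q11.
From q9 via ϵ: add q8, q12.
From q11 via ϵ: add q13.
From q12 via ϵ: add q5.
From q5 via ϵ: add q15.
No new states can be added; the closed set is {q0, q2, q5, q6, q7, q8, q9, q11, q12, q13, q15, q16}.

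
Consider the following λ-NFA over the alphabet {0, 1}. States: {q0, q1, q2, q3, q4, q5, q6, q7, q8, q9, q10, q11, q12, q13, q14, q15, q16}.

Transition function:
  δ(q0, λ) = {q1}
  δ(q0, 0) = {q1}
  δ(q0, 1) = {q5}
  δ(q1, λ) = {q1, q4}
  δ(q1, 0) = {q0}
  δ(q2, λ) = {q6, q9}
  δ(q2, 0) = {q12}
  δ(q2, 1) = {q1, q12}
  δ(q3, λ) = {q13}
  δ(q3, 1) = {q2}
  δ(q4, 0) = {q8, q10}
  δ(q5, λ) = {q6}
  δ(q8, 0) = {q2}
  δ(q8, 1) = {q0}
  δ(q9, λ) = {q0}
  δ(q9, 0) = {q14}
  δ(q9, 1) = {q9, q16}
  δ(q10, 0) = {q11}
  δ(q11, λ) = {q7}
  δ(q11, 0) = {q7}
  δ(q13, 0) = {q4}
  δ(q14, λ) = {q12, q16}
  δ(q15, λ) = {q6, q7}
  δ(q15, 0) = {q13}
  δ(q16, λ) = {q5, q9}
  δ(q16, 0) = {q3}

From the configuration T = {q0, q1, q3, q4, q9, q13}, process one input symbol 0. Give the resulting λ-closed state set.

{q0, q1, q4, q5, q6, q8, q9, q10, q12, q14, q16}

q0 on 0 → {q1}.
q1 on 0 → {q0}.
q4 on 0 → {q8, q10}.
q9 on 0 → {q14}.
q13 on 0 → {q4}.
No 0-transition from q3.
Union after reading 0: {q0, q1, q4, q8, q10, q14}.
Now take the λ-closure:
From q14 via λ: add q12, q16.
From q16 via λ: add q5, q9.
From q5 via λ: add q6.
No new states can be added; the closed set is {q0, q1, q4, q5, q6, q8, q9, q10, q12, q14, q16}.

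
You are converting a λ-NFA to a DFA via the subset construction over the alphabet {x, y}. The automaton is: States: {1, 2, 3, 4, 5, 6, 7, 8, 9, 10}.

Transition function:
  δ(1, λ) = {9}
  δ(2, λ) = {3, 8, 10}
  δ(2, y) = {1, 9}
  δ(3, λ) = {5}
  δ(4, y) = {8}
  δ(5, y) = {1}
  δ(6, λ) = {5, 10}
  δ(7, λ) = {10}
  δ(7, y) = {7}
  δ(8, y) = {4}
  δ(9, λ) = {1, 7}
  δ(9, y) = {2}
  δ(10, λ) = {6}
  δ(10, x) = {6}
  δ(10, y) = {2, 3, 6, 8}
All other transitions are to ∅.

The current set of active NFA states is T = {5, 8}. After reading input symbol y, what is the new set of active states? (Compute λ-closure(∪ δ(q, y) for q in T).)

{1, 4, 5, 6, 7, 9, 10}

5 on y → {1}.
8 on y → {4}.
Union after reading y: {1, 4}.
Now take the λ-closure:
From 1 via λ: add 9.
From 9 via λ: add 7.
From 7 via λ: add 10.
From 10 via λ: add 6.
From 6 via λ: add 5.
No new states can be added; the closed set is {1, 4, 5, 6, 7, 9, 10}.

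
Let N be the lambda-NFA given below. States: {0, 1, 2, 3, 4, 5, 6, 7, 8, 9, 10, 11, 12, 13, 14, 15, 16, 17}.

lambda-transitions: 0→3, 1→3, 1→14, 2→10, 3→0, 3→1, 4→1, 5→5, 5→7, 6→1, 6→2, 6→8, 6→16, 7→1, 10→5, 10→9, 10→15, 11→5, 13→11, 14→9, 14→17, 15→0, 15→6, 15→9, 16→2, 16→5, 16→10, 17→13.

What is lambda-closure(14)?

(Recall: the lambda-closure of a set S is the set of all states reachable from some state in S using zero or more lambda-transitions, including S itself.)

Start with {14}.
From 14 via lambda: add 9, 17.
From 17 via lambda: add 13.
From 13 via lambda: add 11.
From 11 via lambda: add 5.
From 5 via lambda: add 7.
From 7 via lambda: add 1.
From 1 via lambda: add 3.
From 3 via lambda: add 0.
No new states can be added; the closed set is {0, 1, 3, 5, 7, 9, 11, 13, 14, 17}.

{0, 1, 3, 5, 7, 9, 11, 13, 14, 17}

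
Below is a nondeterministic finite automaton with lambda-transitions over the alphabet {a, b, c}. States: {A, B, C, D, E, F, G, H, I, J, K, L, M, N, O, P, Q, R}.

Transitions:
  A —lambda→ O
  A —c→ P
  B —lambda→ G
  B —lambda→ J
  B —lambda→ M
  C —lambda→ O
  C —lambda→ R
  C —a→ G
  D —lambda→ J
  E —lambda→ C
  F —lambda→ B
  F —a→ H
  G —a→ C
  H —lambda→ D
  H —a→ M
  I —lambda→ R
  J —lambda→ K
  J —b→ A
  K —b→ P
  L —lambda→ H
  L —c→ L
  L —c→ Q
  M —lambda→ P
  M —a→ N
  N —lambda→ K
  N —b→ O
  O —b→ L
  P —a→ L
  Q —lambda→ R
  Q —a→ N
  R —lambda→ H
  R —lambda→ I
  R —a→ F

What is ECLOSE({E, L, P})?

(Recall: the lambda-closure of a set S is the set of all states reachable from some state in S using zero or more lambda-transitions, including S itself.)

{C, D, E, H, I, J, K, L, O, P, R}

Start with {E, L, P}.
From E via lambda: add C.
From L via lambda: add H.
From C via lambda: add O, R.
From H via lambda: add D.
From D via lambda: add J.
From R via lambda: add I.
From J via lambda: add K.
No new states can be added; the closed set is {C, D, E, H, I, J, K, L, O, P, R}.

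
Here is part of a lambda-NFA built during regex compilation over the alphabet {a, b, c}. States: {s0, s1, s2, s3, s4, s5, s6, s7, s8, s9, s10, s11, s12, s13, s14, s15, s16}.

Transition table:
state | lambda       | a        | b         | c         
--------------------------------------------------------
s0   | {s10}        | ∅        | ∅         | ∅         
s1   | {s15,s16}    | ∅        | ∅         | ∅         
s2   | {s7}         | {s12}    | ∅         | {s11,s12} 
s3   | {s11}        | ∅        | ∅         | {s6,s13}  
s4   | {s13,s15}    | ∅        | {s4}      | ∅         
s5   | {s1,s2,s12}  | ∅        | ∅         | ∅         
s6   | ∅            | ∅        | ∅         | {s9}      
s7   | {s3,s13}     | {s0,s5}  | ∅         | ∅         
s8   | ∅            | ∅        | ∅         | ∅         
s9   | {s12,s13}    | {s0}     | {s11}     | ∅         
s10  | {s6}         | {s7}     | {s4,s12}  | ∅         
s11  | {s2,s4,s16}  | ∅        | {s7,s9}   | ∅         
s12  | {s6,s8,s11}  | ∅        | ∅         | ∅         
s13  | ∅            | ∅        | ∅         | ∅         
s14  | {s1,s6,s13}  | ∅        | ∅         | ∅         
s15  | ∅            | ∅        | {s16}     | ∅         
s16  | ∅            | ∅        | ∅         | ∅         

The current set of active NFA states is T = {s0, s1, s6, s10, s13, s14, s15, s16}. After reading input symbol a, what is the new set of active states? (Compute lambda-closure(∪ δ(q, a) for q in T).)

s10 on a → {s7}.
No a-transition from s0, s1, s6, s13, s14, s15, s16.
Union after reading a: {s7}.
Now take the lambda-closure:
From s7 via lambda: add s3, s13.
From s3 via lambda: add s11.
From s11 via lambda: add s2, s4, s16.
From s4 via lambda: add s15.
No new states can be added; the closed set is {s2, s3, s4, s7, s11, s13, s15, s16}.

{s2, s3, s4, s7, s11, s13, s15, s16}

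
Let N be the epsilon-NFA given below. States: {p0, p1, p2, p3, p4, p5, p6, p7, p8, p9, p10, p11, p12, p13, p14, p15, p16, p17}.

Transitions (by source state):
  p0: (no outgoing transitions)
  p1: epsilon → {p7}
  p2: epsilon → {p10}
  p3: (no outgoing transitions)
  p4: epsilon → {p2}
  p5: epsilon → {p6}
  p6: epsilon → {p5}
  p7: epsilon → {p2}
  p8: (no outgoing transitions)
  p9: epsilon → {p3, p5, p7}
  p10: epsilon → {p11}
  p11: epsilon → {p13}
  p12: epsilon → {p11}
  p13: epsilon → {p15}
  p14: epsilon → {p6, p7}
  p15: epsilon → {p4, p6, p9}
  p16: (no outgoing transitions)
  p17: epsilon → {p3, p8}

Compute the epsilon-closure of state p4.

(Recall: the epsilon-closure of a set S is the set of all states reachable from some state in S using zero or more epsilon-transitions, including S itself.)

{p2, p3, p4, p5, p6, p7, p9, p10, p11, p13, p15}

Start with {p4}.
From p4 via epsilon: add p2.
From p2 via epsilon: add p10.
From p10 via epsilon: add p11.
From p11 via epsilon: add p13.
From p13 via epsilon: add p15.
From p15 via epsilon: add p6, p9.
From p6 via epsilon: add p5.
From p9 via epsilon: add p3, p7.
No new states can be added; the closed set is {p2, p3, p4, p5, p6, p7, p9, p10, p11, p13, p15}.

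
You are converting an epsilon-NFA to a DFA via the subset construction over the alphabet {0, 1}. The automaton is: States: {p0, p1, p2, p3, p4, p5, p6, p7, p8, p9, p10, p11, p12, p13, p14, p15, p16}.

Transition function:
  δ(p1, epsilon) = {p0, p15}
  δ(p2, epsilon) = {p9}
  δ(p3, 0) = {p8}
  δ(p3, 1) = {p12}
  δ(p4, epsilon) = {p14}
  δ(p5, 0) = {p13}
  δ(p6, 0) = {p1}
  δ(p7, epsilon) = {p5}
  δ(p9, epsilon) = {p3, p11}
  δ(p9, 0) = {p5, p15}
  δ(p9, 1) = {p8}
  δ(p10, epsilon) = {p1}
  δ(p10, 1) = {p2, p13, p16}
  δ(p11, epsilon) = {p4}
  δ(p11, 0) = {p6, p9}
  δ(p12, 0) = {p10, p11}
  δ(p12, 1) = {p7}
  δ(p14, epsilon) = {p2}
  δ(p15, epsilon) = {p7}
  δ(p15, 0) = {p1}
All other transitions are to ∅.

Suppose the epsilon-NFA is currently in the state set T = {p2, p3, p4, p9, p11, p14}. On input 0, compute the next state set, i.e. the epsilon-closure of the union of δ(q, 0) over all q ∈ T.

{p2, p3, p4, p5, p6, p7, p8, p9, p11, p14, p15}

p3 on 0 → {p8}.
p9 on 0 → {p5, p15}.
p11 on 0 → {p6, p9}.
No 0-transition from p2, p4, p14.
Union after reading 0: {p5, p6, p8, p9, p15}.
Now take the epsilon-closure:
From p9 via epsilon: add p3, p11.
From p15 via epsilon: add p7.
From p11 via epsilon: add p4.
From p4 via epsilon: add p14.
From p14 via epsilon: add p2.
No new states can be added; the closed set is {p2, p3, p4, p5, p6, p7, p8, p9, p11, p14, p15}.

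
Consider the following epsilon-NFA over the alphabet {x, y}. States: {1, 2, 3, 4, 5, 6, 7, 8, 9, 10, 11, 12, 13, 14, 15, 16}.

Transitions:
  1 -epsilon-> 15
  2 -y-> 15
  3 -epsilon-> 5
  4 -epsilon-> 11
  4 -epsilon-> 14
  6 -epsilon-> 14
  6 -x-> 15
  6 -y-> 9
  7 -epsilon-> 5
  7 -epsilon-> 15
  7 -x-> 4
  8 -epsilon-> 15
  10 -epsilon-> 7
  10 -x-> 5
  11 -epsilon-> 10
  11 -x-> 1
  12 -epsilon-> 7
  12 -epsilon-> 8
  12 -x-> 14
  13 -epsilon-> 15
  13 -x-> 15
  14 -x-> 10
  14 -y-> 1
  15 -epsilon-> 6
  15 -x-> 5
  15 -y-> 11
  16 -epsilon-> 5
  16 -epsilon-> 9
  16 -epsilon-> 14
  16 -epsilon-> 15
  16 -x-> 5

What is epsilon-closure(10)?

{5, 6, 7, 10, 14, 15}

Start with {10}.
From 10 via epsilon: add 7.
From 7 via epsilon: add 5, 15.
From 15 via epsilon: add 6.
From 6 via epsilon: add 14.
No new states can be added; the closed set is {5, 6, 7, 10, 14, 15}.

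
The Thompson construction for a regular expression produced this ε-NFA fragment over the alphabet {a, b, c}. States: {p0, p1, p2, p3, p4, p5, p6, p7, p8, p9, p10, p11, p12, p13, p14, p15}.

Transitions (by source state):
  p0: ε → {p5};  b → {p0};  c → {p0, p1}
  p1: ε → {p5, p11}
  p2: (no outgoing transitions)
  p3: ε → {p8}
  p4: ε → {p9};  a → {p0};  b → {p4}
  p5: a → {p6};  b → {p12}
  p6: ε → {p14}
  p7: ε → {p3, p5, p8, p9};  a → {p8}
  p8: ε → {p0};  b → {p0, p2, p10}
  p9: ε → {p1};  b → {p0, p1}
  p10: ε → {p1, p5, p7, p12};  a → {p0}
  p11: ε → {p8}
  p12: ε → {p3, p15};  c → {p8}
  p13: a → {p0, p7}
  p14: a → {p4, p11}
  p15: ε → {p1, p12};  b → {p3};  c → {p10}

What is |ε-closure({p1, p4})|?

7

Start with {p1, p4}.
From p1 via ε: add p5, p11.
From p4 via ε: add p9.
From p11 via ε: add p8.
From p8 via ε: add p0.
ε-closure = {p0, p1, p4, p5, p8, p9, p11}, which has 7 states.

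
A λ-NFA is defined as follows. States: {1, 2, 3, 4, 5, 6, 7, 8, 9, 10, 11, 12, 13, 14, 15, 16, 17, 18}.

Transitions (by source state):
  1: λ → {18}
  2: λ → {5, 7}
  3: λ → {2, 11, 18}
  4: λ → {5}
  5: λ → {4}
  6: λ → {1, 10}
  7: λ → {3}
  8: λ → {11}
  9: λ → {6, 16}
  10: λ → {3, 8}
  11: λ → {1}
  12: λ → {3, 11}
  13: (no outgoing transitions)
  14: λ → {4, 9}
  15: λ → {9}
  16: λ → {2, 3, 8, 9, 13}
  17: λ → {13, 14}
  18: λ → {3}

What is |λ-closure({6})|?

Start with {6}.
From 6 via λ: add 1, 10.
From 1 via λ: add 18.
From 10 via λ: add 3, 8.
From 3 via λ: add 2, 11.
From 2 via λ: add 5, 7.
From 5 via λ: add 4.
λ-closure = {1, 2, 3, 4, 5, 6, 7, 8, 10, 11, 18}, which has 11 states.

11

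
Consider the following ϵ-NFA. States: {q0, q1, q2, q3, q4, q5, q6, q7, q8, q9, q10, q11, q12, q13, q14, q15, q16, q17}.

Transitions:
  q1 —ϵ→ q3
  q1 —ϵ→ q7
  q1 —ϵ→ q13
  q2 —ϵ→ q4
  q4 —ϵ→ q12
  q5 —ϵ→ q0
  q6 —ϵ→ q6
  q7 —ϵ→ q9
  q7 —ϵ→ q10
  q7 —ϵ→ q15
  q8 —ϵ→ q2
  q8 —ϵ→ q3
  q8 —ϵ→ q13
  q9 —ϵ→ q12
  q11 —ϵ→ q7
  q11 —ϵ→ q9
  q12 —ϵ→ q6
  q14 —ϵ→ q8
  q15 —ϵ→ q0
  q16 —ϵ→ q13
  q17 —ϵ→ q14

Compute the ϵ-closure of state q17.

{q2, q3, q4, q6, q8, q12, q13, q14, q17}

Start with {q17}.
From q17 via ϵ: add q14.
From q14 via ϵ: add q8.
From q8 via ϵ: add q2, q3, q13.
From q2 via ϵ: add q4.
From q4 via ϵ: add q12.
From q12 via ϵ: add q6.
No new states can be added; the closed set is {q2, q3, q4, q6, q8, q12, q13, q14, q17}.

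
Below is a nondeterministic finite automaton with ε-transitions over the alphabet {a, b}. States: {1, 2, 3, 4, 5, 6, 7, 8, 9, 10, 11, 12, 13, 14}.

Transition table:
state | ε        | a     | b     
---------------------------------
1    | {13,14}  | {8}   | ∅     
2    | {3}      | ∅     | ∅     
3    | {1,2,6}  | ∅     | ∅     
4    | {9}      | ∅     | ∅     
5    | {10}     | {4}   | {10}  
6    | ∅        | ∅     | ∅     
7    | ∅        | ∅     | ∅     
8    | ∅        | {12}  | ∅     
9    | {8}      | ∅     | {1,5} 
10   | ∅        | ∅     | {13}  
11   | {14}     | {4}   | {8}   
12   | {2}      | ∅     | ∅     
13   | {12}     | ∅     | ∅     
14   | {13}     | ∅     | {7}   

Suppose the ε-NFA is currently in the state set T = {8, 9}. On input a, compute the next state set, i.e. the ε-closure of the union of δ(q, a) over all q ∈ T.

8 on a → {12}.
No a-transition from 9.
Union after reading a: {12}.
Now take the ε-closure:
From 12 via ε: add 2.
From 2 via ε: add 3.
From 3 via ε: add 1, 6.
From 1 via ε: add 13, 14.
No new states can be added; the closed set is {1, 2, 3, 6, 12, 13, 14}.

{1, 2, 3, 6, 12, 13, 14}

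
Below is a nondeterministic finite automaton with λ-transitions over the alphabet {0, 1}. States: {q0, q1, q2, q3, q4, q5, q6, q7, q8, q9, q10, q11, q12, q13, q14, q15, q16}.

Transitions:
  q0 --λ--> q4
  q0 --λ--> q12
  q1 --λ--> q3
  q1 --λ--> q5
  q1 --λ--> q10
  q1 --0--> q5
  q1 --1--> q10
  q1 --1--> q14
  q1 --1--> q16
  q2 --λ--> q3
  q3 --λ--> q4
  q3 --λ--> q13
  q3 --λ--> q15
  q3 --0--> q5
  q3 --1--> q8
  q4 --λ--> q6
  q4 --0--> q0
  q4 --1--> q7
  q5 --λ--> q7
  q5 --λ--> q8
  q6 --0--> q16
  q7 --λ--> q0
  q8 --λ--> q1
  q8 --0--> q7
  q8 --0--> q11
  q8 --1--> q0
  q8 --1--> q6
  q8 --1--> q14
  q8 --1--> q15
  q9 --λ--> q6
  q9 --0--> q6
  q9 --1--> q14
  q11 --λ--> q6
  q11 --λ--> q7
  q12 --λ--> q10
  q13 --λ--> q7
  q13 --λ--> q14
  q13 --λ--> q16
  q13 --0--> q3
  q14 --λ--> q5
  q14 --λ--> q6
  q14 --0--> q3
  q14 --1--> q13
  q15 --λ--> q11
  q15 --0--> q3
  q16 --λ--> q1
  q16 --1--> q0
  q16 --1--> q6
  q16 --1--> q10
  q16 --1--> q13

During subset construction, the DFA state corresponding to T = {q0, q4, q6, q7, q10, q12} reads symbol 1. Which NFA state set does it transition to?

{q0, q4, q6, q7, q10, q12}

q4 on 1 → {q7}.
No 1-transition from q0, q6, q7, q10, q12.
Union after reading 1: {q7}.
Now take the λ-closure:
From q7 via λ: add q0.
From q0 via λ: add q4, q12.
From q4 via λ: add q6.
From q12 via λ: add q10.
No new states can be added; the closed set is {q0, q4, q6, q7, q10, q12}.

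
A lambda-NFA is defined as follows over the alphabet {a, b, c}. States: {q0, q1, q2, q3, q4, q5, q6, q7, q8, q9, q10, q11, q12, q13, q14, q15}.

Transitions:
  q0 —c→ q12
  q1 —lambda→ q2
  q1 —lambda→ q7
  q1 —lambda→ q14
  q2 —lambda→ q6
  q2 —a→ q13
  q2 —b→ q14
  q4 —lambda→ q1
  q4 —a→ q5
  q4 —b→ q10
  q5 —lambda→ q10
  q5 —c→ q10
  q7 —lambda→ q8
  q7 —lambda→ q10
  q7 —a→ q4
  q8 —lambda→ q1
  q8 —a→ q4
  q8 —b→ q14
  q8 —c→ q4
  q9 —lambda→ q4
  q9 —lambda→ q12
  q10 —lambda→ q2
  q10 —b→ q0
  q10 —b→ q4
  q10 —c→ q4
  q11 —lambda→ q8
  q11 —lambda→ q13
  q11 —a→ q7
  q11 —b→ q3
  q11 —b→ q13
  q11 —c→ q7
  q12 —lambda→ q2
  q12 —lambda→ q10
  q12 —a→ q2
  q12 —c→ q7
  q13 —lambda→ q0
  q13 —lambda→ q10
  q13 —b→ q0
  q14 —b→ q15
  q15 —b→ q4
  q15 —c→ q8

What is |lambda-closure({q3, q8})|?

8

Start with {q3, q8}.
From q8 via lambda: add q1.
From q1 via lambda: add q2, q7, q14.
From q2 via lambda: add q6.
From q7 via lambda: add q10.
lambda-closure = {q1, q2, q3, q6, q7, q8, q10, q14}, which has 8 states.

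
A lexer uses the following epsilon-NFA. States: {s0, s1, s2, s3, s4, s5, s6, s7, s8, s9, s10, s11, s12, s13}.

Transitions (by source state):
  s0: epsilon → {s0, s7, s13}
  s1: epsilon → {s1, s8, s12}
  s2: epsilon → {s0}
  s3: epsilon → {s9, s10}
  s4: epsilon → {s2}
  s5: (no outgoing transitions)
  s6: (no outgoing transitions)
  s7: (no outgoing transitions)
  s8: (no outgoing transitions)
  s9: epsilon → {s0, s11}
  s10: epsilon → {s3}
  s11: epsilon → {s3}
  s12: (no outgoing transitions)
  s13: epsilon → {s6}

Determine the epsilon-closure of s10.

Start with {s10}.
From s10 via epsilon: add s3.
From s3 via epsilon: add s9.
From s9 via epsilon: add s0, s11.
From s0 via epsilon: add s7, s13.
From s13 via epsilon: add s6.
No new states can be added; the closed set is {s0, s3, s6, s7, s9, s10, s11, s13}.

{s0, s3, s6, s7, s9, s10, s11, s13}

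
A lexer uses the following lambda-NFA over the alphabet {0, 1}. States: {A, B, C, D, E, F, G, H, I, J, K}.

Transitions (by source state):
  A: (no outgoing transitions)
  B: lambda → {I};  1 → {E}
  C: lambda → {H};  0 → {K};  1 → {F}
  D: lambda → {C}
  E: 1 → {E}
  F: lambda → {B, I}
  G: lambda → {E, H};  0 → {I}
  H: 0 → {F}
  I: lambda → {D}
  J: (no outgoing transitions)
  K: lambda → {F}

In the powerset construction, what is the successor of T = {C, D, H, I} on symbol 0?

{B, C, D, F, H, I, K}

C on 0 → {K}.
H on 0 → {F}.
No 0-transition from D, I.
Union after reading 0: {F, K}.
Now take the lambda-closure:
From F via lambda: add B, I.
From I via lambda: add D.
From D via lambda: add C.
From C via lambda: add H.
No new states can be added; the closed set is {B, C, D, F, H, I, K}.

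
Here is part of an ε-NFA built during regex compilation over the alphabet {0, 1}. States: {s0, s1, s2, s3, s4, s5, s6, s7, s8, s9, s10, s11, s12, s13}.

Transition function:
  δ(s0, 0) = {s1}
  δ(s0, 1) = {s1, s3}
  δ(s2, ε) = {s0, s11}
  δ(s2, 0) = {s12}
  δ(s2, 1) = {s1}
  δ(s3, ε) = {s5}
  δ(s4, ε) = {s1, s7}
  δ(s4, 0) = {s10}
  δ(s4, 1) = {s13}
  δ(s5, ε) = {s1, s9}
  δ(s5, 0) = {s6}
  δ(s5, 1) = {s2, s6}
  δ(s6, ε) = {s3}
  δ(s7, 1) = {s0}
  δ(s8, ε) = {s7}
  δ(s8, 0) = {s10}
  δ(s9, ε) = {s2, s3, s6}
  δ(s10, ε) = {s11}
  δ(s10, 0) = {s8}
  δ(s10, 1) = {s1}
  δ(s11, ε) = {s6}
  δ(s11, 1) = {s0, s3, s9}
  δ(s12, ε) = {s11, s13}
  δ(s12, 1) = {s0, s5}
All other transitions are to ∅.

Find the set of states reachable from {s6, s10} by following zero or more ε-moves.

{s0, s1, s2, s3, s5, s6, s9, s10, s11}

Start with {s6, s10}.
From s6 via ε: add s3.
From s10 via ε: add s11.
From s3 via ε: add s5.
From s5 via ε: add s1, s9.
From s9 via ε: add s2.
From s2 via ε: add s0.
No new states can be added; the closed set is {s0, s1, s2, s3, s5, s6, s9, s10, s11}.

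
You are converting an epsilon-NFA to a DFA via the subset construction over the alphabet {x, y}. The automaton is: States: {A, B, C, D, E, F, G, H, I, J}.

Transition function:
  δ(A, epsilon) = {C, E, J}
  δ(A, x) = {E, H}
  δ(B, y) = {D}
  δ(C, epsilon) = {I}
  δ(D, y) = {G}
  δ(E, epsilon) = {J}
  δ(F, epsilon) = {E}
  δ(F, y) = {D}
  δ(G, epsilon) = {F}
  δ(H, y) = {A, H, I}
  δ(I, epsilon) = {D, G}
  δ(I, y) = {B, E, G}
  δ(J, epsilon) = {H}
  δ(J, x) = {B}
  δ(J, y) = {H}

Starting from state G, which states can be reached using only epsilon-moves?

{E, F, G, H, J}

Start with {G}.
From G via epsilon: add F.
From F via epsilon: add E.
From E via epsilon: add J.
From J via epsilon: add H.
No new states can be added; the closed set is {E, F, G, H, J}.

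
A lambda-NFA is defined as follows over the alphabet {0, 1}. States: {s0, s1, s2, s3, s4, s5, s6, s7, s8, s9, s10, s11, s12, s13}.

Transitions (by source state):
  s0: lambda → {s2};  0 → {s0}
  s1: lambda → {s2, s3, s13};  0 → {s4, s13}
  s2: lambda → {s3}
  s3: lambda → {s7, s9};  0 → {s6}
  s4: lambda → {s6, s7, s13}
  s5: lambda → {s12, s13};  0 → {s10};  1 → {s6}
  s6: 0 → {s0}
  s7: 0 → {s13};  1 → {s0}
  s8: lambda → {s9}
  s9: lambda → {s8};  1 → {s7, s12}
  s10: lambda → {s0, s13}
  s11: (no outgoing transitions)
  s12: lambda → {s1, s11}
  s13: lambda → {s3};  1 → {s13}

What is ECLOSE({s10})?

{s0, s2, s3, s7, s8, s9, s10, s13}

Start with {s10}.
From s10 via lambda: add s0, s13.
From s0 via lambda: add s2.
From s13 via lambda: add s3.
From s3 via lambda: add s7, s9.
From s9 via lambda: add s8.
No new states can be added; the closed set is {s0, s2, s3, s7, s8, s9, s10, s13}.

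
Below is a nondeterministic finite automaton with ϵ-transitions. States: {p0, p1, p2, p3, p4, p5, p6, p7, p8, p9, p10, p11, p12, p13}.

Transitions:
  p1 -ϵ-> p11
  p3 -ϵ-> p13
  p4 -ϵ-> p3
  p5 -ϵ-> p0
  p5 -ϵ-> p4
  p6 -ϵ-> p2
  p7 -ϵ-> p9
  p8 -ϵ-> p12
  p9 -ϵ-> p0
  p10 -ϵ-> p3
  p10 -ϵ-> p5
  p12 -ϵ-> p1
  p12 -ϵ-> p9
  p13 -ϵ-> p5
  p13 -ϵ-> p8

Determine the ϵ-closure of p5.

Start with {p5}.
From p5 via ϵ: add p0, p4.
From p4 via ϵ: add p3.
From p3 via ϵ: add p13.
From p13 via ϵ: add p8.
From p8 via ϵ: add p12.
From p12 via ϵ: add p1, p9.
From p1 via ϵ: add p11.
No new states can be added; the closed set is {p0, p1, p3, p4, p5, p8, p9, p11, p12, p13}.

{p0, p1, p3, p4, p5, p8, p9, p11, p12, p13}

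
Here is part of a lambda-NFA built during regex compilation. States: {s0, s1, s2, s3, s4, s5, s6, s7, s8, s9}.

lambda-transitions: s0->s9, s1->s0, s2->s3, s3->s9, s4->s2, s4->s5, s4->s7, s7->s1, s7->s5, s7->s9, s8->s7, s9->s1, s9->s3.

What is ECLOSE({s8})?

{s0, s1, s3, s5, s7, s8, s9}

Start with {s8}.
From s8 via lambda: add s7.
From s7 via lambda: add s1, s5, s9.
From s1 via lambda: add s0.
From s9 via lambda: add s3.
No new states can be added; the closed set is {s0, s1, s3, s5, s7, s8, s9}.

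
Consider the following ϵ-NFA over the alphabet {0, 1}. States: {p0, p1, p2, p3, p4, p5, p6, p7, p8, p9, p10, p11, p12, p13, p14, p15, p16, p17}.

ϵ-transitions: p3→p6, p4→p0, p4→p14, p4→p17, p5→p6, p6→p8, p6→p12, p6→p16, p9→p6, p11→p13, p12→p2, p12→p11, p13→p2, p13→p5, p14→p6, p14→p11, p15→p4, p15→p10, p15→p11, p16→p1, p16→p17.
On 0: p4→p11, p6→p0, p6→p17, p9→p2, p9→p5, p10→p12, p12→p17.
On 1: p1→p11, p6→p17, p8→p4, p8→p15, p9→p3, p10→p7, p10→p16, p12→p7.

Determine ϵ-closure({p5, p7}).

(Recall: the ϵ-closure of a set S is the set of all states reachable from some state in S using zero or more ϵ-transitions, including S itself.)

Start with {p5, p7}.
From p5 via ϵ: add p6.
From p6 via ϵ: add p8, p12, p16.
From p12 via ϵ: add p2, p11.
From p16 via ϵ: add p1, p17.
From p11 via ϵ: add p13.
No new states can be added; the closed set is {p1, p2, p5, p6, p7, p8, p11, p12, p13, p16, p17}.

{p1, p2, p5, p6, p7, p8, p11, p12, p13, p16, p17}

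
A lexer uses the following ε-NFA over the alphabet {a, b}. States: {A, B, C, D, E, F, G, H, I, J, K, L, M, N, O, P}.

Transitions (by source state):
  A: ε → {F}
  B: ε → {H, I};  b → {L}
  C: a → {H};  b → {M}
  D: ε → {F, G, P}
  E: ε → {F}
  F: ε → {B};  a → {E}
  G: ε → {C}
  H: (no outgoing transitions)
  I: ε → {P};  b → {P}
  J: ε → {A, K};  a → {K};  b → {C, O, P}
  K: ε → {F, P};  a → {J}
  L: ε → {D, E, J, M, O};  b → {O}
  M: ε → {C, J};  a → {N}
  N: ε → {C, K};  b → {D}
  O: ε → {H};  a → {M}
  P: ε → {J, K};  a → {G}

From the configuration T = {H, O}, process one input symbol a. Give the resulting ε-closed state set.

{A, B, C, F, H, I, J, K, M, P}

O on a → {M}.
No a-transition from H.
Union after reading a: {M}.
Now take the ε-closure:
From M via ε: add C, J.
From J via ε: add A, K.
From A via ε: add F.
From K via ε: add P.
From F via ε: add B.
From B via ε: add H, I.
No new states can be added; the closed set is {A, B, C, F, H, I, J, K, M, P}.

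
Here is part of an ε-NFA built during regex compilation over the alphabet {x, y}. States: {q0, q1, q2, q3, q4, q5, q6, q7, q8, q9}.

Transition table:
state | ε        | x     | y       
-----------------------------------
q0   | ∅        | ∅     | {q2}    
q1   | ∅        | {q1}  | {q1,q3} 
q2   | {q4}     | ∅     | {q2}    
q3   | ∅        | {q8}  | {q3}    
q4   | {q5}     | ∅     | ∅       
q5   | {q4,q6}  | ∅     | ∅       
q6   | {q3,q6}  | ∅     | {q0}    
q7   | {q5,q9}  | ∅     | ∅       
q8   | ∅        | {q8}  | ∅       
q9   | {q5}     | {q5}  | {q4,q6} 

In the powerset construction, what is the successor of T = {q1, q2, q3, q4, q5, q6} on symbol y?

q1 on y → {q1, q3}.
q2 on y → {q2}.
q3 on y → {q3}.
q6 on y → {q0}.
No y-transition from q4, q5.
Union after reading y: {q0, q1, q2, q3}.
Now take the ε-closure:
From q2 via ε: add q4.
From q4 via ε: add q5.
From q5 via ε: add q6.
No new states can be added; the closed set is {q0, q1, q2, q3, q4, q5, q6}.

{q0, q1, q2, q3, q4, q5, q6}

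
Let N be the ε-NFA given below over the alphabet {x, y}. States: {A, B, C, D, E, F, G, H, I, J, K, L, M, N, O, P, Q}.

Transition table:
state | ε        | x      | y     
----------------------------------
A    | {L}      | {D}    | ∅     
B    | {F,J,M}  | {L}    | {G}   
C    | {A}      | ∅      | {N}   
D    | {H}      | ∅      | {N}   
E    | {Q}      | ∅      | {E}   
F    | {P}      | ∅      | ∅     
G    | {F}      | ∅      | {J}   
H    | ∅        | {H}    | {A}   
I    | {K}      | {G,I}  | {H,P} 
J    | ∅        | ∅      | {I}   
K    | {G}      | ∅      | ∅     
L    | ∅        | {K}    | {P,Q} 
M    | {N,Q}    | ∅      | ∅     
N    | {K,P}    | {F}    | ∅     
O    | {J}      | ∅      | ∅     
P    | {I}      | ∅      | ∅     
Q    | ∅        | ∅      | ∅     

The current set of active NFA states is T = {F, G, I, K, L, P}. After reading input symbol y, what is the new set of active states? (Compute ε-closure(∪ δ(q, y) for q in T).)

{F, G, H, I, J, K, P, Q}

G on y → {J}.
I on y → {H, P}.
L on y → {P, Q}.
No y-transition from F, K, P.
Union after reading y: {H, J, P, Q}.
Now take the ε-closure:
From P via ε: add I.
From I via ε: add K.
From K via ε: add G.
From G via ε: add F.
No new states can be added; the closed set is {F, G, H, I, J, K, P, Q}.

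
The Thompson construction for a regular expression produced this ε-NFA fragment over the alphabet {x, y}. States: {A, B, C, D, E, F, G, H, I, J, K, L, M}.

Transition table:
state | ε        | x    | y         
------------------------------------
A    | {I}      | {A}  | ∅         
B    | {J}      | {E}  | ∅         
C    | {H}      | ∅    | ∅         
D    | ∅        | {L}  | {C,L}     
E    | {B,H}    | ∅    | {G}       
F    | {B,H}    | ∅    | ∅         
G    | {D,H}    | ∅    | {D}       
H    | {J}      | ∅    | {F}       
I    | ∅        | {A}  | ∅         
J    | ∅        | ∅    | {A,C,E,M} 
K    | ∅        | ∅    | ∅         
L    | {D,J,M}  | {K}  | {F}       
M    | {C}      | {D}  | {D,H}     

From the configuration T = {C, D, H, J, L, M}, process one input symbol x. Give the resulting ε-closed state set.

{C, D, H, J, K, L, M}

D on x → {L}.
L on x → {K}.
M on x → {D}.
No x-transition from C, H, J.
Union after reading x: {D, K, L}.
Now take the ε-closure:
From L via ε: add J, M.
From M via ε: add C.
From C via ε: add H.
No new states can be added; the closed set is {C, D, H, J, K, L, M}.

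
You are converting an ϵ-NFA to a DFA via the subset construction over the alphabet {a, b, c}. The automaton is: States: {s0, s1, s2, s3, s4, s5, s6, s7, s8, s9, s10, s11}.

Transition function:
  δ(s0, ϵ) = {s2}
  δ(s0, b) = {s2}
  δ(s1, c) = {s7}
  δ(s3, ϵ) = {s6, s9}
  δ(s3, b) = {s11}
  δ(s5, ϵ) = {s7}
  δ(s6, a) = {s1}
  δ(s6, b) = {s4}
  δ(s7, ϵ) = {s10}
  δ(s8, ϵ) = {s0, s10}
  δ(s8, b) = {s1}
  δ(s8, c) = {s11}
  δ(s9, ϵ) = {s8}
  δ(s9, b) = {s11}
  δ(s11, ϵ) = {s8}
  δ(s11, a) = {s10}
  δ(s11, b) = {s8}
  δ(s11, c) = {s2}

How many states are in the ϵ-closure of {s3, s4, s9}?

8

Start with {s3, s4, s9}.
From s3 via ϵ: add s6.
From s9 via ϵ: add s8.
From s8 via ϵ: add s0, s10.
From s0 via ϵ: add s2.
ϵ-closure = {s0, s2, s3, s4, s6, s8, s9, s10}, which has 8 states.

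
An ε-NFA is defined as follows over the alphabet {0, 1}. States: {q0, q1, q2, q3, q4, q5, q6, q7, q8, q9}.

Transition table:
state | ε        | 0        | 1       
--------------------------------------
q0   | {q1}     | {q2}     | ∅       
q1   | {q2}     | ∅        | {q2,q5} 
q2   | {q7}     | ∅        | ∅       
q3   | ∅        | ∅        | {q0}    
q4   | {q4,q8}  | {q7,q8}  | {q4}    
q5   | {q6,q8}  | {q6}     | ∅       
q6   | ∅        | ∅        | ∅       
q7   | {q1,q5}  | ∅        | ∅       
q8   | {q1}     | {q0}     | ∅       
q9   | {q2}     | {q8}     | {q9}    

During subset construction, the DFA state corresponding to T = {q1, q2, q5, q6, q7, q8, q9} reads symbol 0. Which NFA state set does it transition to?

q5 on 0 → {q6}.
q8 on 0 → {q0}.
q9 on 0 → {q8}.
No 0-transition from q1, q2, q6, q7.
Union after reading 0: {q0, q6, q8}.
Now take the ε-closure:
From q0 via ε: add q1.
From q1 via ε: add q2.
From q2 via ε: add q7.
From q7 via ε: add q5.
No new states can be added; the closed set is {q0, q1, q2, q5, q6, q7, q8}.

{q0, q1, q2, q5, q6, q7, q8}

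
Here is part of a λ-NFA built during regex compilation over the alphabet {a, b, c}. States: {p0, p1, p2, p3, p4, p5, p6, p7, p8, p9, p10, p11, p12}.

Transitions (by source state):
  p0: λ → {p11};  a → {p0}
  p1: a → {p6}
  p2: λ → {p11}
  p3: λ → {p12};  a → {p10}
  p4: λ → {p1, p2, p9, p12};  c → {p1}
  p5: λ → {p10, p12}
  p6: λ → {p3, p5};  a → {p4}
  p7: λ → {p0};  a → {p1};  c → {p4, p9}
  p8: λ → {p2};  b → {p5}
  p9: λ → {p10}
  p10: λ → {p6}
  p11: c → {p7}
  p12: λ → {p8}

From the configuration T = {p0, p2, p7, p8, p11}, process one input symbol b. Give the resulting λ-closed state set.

p8 on b → {p5}.
No b-transition from p0, p2, p7, p11.
Union after reading b: {p5}.
Now take the λ-closure:
From p5 via λ: add p10, p12.
From p10 via λ: add p6.
From p12 via λ: add p8.
From p6 via λ: add p3.
From p8 via λ: add p2.
From p2 via λ: add p11.
No new states can be added; the closed set is {p2, p3, p5, p6, p8, p10, p11, p12}.

{p2, p3, p5, p6, p8, p10, p11, p12}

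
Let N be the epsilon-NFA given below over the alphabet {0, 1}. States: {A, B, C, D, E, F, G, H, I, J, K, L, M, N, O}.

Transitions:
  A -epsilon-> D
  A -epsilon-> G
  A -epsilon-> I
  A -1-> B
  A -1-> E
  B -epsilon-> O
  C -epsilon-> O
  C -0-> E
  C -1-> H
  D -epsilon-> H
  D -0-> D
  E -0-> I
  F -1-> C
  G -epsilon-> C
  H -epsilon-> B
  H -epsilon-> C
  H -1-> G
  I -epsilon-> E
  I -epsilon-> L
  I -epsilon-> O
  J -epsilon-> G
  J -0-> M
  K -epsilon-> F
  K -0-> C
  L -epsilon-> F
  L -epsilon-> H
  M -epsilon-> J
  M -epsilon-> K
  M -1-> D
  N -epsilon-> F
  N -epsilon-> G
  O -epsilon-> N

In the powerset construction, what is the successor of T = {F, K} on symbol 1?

F on 1 → {C}.
No 1-transition from K.
Union after reading 1: {C}.
Now take the epsilon-closure:
From C via epsilon: add O.
From O via epsilon: add N.
From N via epsilon: add F, G.
No new states can be added; the closed set is {C, F, G, N, O}.

{C, F, G, N, O}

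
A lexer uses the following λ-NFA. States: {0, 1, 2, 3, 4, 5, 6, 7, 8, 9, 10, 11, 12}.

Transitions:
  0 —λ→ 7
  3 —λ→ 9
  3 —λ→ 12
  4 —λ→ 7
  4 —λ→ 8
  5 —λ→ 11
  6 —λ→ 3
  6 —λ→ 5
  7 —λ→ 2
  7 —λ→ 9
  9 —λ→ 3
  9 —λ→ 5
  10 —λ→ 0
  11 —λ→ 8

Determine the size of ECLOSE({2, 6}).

8

Start with {2, 6}.
From 6 via λ: add 3, 5.
From 3 via λ: add 9, 12.
From 5 via λ: add 11.
From 11 via λ: add 8.
λ-closure = {2, 3, 5, 6, 8, 9, 11, 12}, which has 8 states.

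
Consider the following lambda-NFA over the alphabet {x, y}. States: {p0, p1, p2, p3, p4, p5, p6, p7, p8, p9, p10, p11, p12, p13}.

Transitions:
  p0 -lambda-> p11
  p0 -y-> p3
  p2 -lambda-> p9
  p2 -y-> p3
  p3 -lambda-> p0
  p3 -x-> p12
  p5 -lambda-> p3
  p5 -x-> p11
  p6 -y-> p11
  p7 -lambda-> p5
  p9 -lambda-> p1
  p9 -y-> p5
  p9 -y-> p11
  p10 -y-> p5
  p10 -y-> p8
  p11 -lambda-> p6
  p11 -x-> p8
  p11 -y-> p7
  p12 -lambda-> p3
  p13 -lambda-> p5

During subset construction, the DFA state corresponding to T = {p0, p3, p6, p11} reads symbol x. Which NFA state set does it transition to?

p3 on x → {p12}.
p11 on x → {p8}.
No x-transition from p0, p6.
Union after reading x: {p8, p12}.
Now take the lambda-closure:
From p12 via lambda: add p3.
From p3 via lambda: add p0.
From p0 via lambda: add p11.
From p11 via lambda: add p6.
No new states can be added; the closed set is {p0, p3, p6, p8, p11, p12}.

{p0, p3, p6, p8, p11, p12}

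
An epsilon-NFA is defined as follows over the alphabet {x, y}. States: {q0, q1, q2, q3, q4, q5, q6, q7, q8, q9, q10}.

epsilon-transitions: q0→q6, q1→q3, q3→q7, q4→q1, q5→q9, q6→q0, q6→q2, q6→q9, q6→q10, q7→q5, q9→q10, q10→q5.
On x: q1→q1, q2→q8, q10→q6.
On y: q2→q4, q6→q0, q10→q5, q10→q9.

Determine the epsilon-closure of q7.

Start with {q7}.
From q7 via epsilon: add q5.
From q5 via epsilon: add q9.
From q9 via epsilon: add q10.
No new states can be added; the closed set is {q5, q7, q9, q10}.

{q5, q7, q9, q10}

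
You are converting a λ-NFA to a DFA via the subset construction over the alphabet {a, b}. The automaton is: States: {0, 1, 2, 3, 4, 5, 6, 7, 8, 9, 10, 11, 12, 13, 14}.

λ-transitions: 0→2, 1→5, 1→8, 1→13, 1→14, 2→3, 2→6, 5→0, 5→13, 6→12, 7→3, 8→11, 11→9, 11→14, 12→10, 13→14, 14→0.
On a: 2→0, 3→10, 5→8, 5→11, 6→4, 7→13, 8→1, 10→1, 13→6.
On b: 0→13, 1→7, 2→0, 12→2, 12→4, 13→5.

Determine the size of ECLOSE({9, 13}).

Start with {9, 13}.
From 13 via λ: add 14.
From 14 via λ: add 0.
From 0 via λ: add 2.
From 2 via λ: add 3, 6.
From 6 via λ: add 12.
From 12 via λ: add 10.
λ-closure = {0, 2, 3, 6, 9, 10, 12, 13, 14}, which has 9 states.

9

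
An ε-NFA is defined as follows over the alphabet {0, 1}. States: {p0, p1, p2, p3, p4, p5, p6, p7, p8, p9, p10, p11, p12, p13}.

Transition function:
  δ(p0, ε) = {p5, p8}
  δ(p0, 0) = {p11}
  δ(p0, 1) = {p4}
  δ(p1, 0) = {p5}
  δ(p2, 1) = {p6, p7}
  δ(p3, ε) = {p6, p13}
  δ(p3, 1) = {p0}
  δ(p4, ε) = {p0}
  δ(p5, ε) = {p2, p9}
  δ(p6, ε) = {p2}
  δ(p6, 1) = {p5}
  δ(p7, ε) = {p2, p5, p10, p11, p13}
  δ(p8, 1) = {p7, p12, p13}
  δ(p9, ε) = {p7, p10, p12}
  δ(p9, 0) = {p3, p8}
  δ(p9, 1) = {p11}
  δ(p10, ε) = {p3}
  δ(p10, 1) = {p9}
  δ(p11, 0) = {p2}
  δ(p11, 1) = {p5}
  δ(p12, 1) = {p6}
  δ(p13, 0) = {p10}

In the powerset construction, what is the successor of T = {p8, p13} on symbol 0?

{p2, p3, p6, p10, p13}

p13 on 0 → {p10}.
No 0-transition from p8.
Union after reading 0: {p10}.
Now take the ε-closure:
From p10 via ε: add p3.
From p3 via ε: add p6, p13.
From p6 via ε: add p2.
No new states can be added; the closed set is {p2, p3, p6, p10, p13}.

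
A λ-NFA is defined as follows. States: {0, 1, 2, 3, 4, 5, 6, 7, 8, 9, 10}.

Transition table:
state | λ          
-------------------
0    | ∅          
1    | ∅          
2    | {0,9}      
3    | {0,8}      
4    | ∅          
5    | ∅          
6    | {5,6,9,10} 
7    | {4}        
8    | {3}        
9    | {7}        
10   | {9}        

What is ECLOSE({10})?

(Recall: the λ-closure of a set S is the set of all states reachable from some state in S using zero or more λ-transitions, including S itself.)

{4, 7, 9, 10}

Start with {10}.
From 10 via λ: add 9.
From 9 via λ: add 7.
From 7 via λ: add 4.
No new states can be added; the closed set is {4, 7, 9, 10}.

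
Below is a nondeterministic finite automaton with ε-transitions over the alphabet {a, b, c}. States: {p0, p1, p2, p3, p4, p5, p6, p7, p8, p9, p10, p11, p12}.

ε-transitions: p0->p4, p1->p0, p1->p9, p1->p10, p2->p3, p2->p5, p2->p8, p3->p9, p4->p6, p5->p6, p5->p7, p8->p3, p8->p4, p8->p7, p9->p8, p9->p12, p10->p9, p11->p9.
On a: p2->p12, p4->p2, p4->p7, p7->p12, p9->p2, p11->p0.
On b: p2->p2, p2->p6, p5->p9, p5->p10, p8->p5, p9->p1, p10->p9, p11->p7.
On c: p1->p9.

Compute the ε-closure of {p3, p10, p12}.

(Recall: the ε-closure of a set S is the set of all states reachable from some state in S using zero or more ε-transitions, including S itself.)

{p3, p4, p6, p7, p8, p9, p10, p12}

Start with {p3, p10, p12}.
From p3 via ε: add p9.
From p9 via ε: add p8.
From p8 via ε: add p4, p7.
From p4 via ε: add p6.
No new states can be added; the closed set is {p3, p4, p6, p7, p8, p9, p10, p12}.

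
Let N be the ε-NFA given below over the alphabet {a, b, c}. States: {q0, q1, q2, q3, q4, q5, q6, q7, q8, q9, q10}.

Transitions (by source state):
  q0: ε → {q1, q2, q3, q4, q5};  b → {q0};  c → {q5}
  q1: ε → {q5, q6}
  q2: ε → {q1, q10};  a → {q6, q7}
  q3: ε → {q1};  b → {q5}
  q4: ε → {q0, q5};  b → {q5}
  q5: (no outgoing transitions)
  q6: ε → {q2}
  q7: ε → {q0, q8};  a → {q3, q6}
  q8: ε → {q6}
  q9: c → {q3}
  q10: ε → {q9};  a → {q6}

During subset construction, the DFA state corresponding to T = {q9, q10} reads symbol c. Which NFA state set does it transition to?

q9 on c → {q3}.
No c-transition from q10.
Union after reading c: {q3}.
Now take the ε-closure:
From q3 via ε: add q1.
From q1 via ε: add q5, q6.
From q6 via ε: add q2.
From q2 via ε: add q10.
From q10 via ε: add q9.
No new states can be added; the closed set is {q1, q2, q3, q5, q6, q9, q10}.

{q1, q2, q3, q5, q6, q9, q10}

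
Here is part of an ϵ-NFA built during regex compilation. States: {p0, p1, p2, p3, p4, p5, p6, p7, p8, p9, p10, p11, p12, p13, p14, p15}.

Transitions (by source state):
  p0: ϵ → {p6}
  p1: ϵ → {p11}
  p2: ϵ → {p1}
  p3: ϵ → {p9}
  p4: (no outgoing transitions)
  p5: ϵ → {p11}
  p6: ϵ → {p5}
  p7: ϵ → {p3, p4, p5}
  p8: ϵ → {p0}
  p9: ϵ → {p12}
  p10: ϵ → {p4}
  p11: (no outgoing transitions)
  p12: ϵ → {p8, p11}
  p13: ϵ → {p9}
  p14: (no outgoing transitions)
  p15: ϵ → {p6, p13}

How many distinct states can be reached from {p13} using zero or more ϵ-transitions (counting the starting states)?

8

Start with {p13}.
From p13 via ϵ: add p9.
From p9 via ϵ: add p12.
From p12 via ϵ: add p8, p11.
From p8 via ϵ: add p0.
From p0 via ϵ: add p6.
From p6 via ϵ: add p5.
ϵ-closure = {p0, p5, p6, p8, p9, p11, p12, p13}, which has 8 states.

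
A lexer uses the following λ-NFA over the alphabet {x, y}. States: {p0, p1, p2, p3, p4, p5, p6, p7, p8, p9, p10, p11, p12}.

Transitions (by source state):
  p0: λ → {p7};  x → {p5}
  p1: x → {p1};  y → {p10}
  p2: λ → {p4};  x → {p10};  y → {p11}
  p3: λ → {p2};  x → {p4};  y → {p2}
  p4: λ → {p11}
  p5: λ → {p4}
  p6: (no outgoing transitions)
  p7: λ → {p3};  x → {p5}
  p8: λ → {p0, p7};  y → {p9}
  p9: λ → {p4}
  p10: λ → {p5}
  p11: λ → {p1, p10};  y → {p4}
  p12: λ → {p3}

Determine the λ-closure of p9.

Start with {p9}.
From p9 via λ: add p4.
From p4 via λ: add p11.
From p11 via λ: add p1, p10.
From p10 via λ: add p5.
No new states can be added; the closed set is {p1, p4, p5, p9, p10, p11}.

{p1, p4, p5, p9, p10, p11}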